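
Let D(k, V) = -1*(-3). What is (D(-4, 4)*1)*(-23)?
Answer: -69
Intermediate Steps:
D(k, V) = 3
(D(-4, 4)*1)*(-23) = (3*1)*(-23) = 3*(-23) = -69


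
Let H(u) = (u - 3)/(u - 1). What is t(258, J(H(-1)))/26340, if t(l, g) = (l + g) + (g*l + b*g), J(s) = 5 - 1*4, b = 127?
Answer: 161/6585 ≈ 0.024449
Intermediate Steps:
H(u) = (-3 + u)/(-1 + u)
J(s) = 1 (J(s) = 5 - 4 = 1)
t(l, g) = l + 128*g + g*l (t(l, g) = (l + g) + (g*l + 127*g) = (g + l) + (127*g + g*l) = l + 128*g + g*l)
t(258, J(H(-1)))/26340 = (258 + 128*1 + 1*258)/26340 = (258 + 128 + 258)*(1/26340) = 644*(1/26340) = 161/6585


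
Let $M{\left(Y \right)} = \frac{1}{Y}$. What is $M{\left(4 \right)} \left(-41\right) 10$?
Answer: $- \frac{205}{2} \approx -102.5$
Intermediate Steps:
$M{\left(4 \right)} \left(-41\right) 10 = \frac{1}{4} \left(-41\right) 10 = \left(- \frac{41}{4}\right) 10 = - \frac{205}{2}$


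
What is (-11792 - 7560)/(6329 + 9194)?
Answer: -19352/15523 ≈ -1.2467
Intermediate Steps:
(-11792 - 7560)/(6329 + 9194) = -19352/15523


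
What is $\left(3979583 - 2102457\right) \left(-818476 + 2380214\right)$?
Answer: $2931579004988$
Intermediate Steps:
$\left(3979583 - 2102457\right) \left(-818476 + 2380214\right) = \left(3979583 - 2102457\right) 1561738 = 1877126 \cdot 1561738 = 2931579004988$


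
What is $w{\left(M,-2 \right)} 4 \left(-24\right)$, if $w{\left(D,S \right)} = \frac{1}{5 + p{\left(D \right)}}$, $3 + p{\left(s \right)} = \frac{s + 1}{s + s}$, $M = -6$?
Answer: $- \frac{1152}{29} \approx -39.724$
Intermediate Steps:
$p{\left(s \right)} = -3 + \frac{1 + s}{2 s}$ ($p{\left(s \right)} = -3 + \frac{s + 1}{s + s} = -3 + \frac{1 + s}{2 s}$)
$w{\left(D,S \right)} = \frac{1}{5 + \frac{1 - 5 D}{2 D}}$
$w{\left(M,-2 \right)} 4 \left(-24\right) = 2 \left(-6\right) \frac{1}{1 + 5 \left(-6\right)} 4 \left(-24\right) = 2 \left(-6\right) \frac{1}{1 - 30} \cdot 4 \left(-24\right) = 2 \left(-6\right) \frac{1}{-29} \cdot 4 \left(-24\right) = 2 \left(-6\right) \left(- \frac{1}{29}\right) 4 \left(-24\right) = \frac{12}{29} \cdot 4 \left(-24\right) = \frac{48}{29} \left(-24\right) = - \frac{1152}{29}$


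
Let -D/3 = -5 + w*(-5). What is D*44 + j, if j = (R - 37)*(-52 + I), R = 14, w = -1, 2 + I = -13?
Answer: 1541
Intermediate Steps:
I = -15 (I = -2 - 13 = -15)
D = 0 (D = -3*(-5 - 1*(-5)) = -3*(-5 + 5) = -3*0 = 0)
j = 1541 (j = (14 - 37)*(-52 - 15) = -23*(-67) = 1541)
D*44 + j = 0*44 + 1541 = 0 + 1541 = 1541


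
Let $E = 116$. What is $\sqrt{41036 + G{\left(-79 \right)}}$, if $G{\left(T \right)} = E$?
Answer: $8 \sqrt{643} \approx 202.86$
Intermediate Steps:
$G{\left(T \right)} = 116$
$\sqrt{41036 + G{\left(-79 \right)}} = \sqrt{41036 + 116} = \sqrt{41152} = 8 \sqrt{643}$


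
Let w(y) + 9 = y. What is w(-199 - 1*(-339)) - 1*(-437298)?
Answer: 437429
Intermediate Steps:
w(y) = -9 + y
w(-199 - 1*(-339)) - 1*(-437298) = (-9 + (-199 - 1*(-339))) - 1*(-437298) = (-9 + (-199 + 339)) + 437298 = (-9 + 140) + 437298 = 131 + 437298 = 437429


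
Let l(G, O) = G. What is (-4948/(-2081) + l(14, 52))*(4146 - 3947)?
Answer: 6782318/2081 ≈ 3259.2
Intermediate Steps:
(-4948/(-2081) + l(14, 52))*(4146 - 3947) = (-4948/(-2081) + 14)*(4146 - 3947) = (-4948*(-1/2081) + 14)*199 = (4948/2081 + 14)*199 = (34082/2081)*199 = 6782318/2081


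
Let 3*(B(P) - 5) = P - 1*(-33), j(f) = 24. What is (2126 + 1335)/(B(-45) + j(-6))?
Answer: 3461/25 ≈ 138.44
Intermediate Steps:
B(P) = 16 + P/3 (B(P) = 5 + (P - 1*(-33))/3 = 5 + (P + 33)/3 = 5 + (33 + P)/3 = 5 + (11 + P/3) = 16 + P/3)
(2126 + 1335)/(B(-45) + j(-6)) = (2126 + 1335)/((16 + (⅓)*(-45)) + 24) = 3461/((16 - 15) + 24) = 3461/(1 + 24) = 3461/25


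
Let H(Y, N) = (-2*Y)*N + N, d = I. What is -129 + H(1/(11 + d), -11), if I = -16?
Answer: -722/5 ≈ -144.40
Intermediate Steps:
d = -16
H(Y, N) = N - 2*N*Y (H(Y, N) = -2*N*Y + N = N - 2*N*Y)
-129 + H(1/(11 + d), -11) = -129 - 11*(1 - 2/(11 - 16)) = -129 - 11*(1 - 2/(-5)) = -129 - 11*(1 - 2*(-⅕)) = -129 - 11*(1 + ⅖) = -129 - 11*7/5 = -129 - 77/5 = -722/5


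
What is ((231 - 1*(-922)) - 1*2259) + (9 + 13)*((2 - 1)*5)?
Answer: -996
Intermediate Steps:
((231 - 1*(-922)) - 1*2259) + (9 + 13)*((2 - 1)*5) = ((231 + 922) - 2259) + 22*(1*5) = (1153 - 2259) + 22*5 = -1106 + 110 = -996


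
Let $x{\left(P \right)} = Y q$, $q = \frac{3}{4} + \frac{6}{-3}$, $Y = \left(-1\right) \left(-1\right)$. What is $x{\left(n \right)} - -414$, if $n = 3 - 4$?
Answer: $\frac{1651}{4} \approx 412.75$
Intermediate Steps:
$n = -1$
$Y = 1$
$q = - \frac{5}{4}$ ($q = 3 \cdot \frac{1}{4} + 6 \left(- \frac{1}{3}\right) = \frac{3}{4} - 2 = - \frac{5}{4} \approx -1.25$)
$x{\left(P \right)} = - \frac{5}{4}$ ($x{\left(P \right)} = 1 \left(- \frac{5}{4}\right) = - \frac{5}{4}$)
$x{\left(n \right)} - -414 = - \frac{5}{4} - -414 = - \frac{5}{4} + 414 = \frac{1651}{4}$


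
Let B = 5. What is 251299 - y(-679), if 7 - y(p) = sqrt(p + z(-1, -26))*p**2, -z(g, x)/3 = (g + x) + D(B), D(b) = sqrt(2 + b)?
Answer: 251292 + 461041*sqrt(-598 - 3*sqrt(7)) ≈ 2.5129e+5 + 1.1349e+7*I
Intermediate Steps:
z(g, x) = -3*g - 3*x - 3*sqrt(7) (z(g, x) = -3*((g + x) + sqrt(2 + 5)) = -3*((g + x) + sqrt(7)) = -3*(g + x + sqrt(7)) = -3*g - 3*x - 3*sqrt(7))
y(p) = 7 - p**2*sqrt(81 + p - 3*sqrt(7)) (y(p) = 7 - sqrt(p + (-3*(-1) - 3*(-26) - 3*sqrt(7)))*p**2 = 7 - sqrt(p + (3 + 78 - 3*sqrt(7)))*p**2 = 7 - sqrt(p + (81 - 3*sqrt(7)))*p**2 = 7 - sqrt(81 + p - 3*sqrt(7))*p**2 = 7 - p**2*sqrt(81 + p - 3*sqrt(7)))
251299 - y(-679) = 251299 - (7 - 1*(-679)**2*sqrt(81 - 679 - 3*sqrt(7))) = 251299 - (7 - 1*461041*sqrt(-598 - 3*sqrt(7))) = 251299 - (7 - 461041*sqrt(-598 - 3*sqrt(7))) = 251299 + (-7 + 461041*sqrt(-598 - 3*sqrt(7))) = 251292 + 461041*sqrt(-598 - 3*sqrt(7))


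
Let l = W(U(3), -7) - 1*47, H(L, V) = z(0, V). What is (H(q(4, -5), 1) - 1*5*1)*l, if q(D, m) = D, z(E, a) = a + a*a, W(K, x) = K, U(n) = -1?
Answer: 144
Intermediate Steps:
z(E, a) = a + a**2
H(L, V) = V*(1 + V)
l = -48 (l = -1 - 1*47 = -1 - 47 = -48)
(H(q(4, -5), 1) - 1*5*1)*l = (1*(1 + 1) - 1*5*1)*(-48) = (1*2 - 5*1)*(-48) = (2 - 5)*(-48) = -3*(-48) = 144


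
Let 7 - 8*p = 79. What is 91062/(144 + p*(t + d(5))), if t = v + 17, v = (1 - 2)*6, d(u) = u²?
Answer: -5059/10 ≈ -505.90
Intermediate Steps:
p = -9 (p = 7/8 - ⅛*79 = 7/8 - 79/8 = -9)
v = -6 (v = -1*6 = -6)
t = 11 (t = -6 + 17 = 11)
91062/(144 + p*(t + d(5))) = 91062/(144 - 9*(11 + 5²)) = 91062/(144 - 9*(11 + 25)) = 91062/(144 - 9*36) = 91062/(144 - 324) = 91062/(-180) = 91062*(-1/180) = -5059/10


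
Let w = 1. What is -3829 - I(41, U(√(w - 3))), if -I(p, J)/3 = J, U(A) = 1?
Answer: -3826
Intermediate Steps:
I(p, J) = -3*J
-3829 - I(41, U(√(w - 3))) = -3829 - (-3) = -3829 - 1*(-3) = -3829 + 3 = -3826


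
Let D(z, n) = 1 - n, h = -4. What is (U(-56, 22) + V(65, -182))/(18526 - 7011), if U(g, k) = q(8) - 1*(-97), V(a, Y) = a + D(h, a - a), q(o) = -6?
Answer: 157/11515 ≈ 0.013634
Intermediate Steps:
V(a, Y) = 1 + a (V(a, Y) = a + (1 - (a - a)) = a + (1 - 1*0) = a + (1 + 0) = a + 1 = 1 + a)
U(g, k) = 91 (U(g, k) = -6 - 1*(-97) = -6 + 97 = 91)
(U(-56, 22) + V(65, -182))/(18526 - 7011) = (91 + (1 + 65))/(18526 - 7011) = (91 + 66)/11515 = 157*(1/11515) = 157/11515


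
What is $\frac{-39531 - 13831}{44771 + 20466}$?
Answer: $- \frac{53362}{65237} \approx -0.81797$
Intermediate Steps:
$\frac{-39531 - 13831}{44771 + 20466} = - \frac{53362}{65237}$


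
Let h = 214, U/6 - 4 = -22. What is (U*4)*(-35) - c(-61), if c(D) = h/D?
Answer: 922534/61 ≈ 15124.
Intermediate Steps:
U = -108 (U = 24 + 6*(-22) = 24 - 132 = -108)
c(D) = 214/D
(U*4)*(-35) - c(-61) = -108*4*(-35) - 214/(-61) = -432*(-35) - 214*(-1)/61 = 15120 - 1*(-214/61) = 15120 + 214/61 = 922534/61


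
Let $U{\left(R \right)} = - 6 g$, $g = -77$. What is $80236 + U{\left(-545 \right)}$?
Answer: $80698$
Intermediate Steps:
$U{\left(R \right)} = 462$ ($U{\left(R \right)} = \left(-6\right) \left(-77\right) = 462$)
$80236 + U{\left(-545 \right)} = 80236 + 462 = 80698$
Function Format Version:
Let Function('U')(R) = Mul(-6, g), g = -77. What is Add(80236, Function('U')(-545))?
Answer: 80698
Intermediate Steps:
Function('U')(R) = 462 (Function('U')(R) = Mul(-6, -77) = 462)
Add(80236, Function('U')(-545)) = Add(80236, 462) = 80698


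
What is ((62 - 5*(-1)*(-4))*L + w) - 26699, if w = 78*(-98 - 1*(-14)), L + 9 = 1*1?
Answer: -33587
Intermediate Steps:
L = -8 (L = -9 + 1*1 = -9 + 1 = -8)
w = -6552 (w = 78*(-98 + 14) = 78*(-84) = -6552)
((62 - 5*(-1)*(-4))*L + w) - 26699 = ((62 - 5*(-1)*(-4))*(-8) - 6552) - 26699 = ((62 + 5*(-4))*(-8) - 6552) - 26699 = ((62 - 20)*(-8) - 6552) - 26699 = (42*(-8) - 6552) - 26699 = (-336 - 6552) - 26699 = -6888 - 26699 = -33587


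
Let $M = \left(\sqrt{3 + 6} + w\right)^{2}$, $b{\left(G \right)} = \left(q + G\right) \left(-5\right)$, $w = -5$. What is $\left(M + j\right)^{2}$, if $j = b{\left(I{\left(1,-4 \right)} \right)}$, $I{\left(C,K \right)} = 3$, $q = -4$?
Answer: $81$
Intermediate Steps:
$b{\left(G \right)} = 20 - 5 G$ ($b{\left(G \right)} = \left(-4 + G\right) \left(-5\right) = 20 - 5 G$)
$j = 5$ ($j = 20 - 15 = 5$)
$M = 4$ ($M = \left(\sqrt{3 + 6} - 5\right)^{2} = \left(\sqrt{9} - 5\right)^{2} = \left(3 - 5\right)^{2} = \left(-2\right)^{2} = 4$)
$\left(M + j\right)^{2} = \left(4 + 5\right)^{2} = 9^{2} = 81$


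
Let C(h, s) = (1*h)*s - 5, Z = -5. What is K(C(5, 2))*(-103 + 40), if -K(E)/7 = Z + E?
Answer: 0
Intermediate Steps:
C(h, s) = -5 + h*s (C(h, s) = h*s - 5 = -5 + h*s)
K(E) = 35 - 7*E (K(E) = -7*(-5 + E) = 35 - 7*E)
K(C(5, 2))*(-103 + 40) = (35 - 7*(-5 + 5*2))*(-103 + 40) = (35 - 7*(-5 + 10))*(-63) = (35 - 7*5)*(-63) = (35 - 35)*(-63) = 0*(-63) = 0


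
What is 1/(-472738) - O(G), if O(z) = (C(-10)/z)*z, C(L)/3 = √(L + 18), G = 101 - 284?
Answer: -1/472738 - 6*√2 ≈ -8.4853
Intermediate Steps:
G = -183
C(L) = 3*√(18 + L) (C(L) = 3*√(L + 18) = 3*√(18 + L))
O(z) = 6*√2 (O(z) = ((3*√(18 - 10))/z)*z = ((3*√8)/z)*z = ((3*(2*√2))/z)*z = ((6*√2)/z)*z = (6*√2/z)*z = 6*√2)
1/(-472738) - O(G) = 1/(-472738) - 6*√2 = -1/472738 - 6*√2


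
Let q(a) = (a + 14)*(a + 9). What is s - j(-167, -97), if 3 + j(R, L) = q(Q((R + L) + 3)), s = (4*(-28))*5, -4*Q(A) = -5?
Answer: -11413/16 ≈ -713.31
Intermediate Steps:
Q(A) = 5/4 (Q(A) = -1/4*(-5) = 5/4)
q(a) = (9 + a)*(14 + a) (q(a) = (14 + a)*(9 + a) = (9 + a)*(14 + a))
s = -560 (s = -112*5 = -560)
j(R, L) = 2453/16 (j(R, L) = -3 + (126 + (5/4)**2 + 23*(5/4)) = -3 + (126 + 25/16 + 115/4) = -3 + 2501/16 = 2453/16)
s - j(-167, -97) = -560 - 1*2453/16 = -560 - 2453/16 = -11413/16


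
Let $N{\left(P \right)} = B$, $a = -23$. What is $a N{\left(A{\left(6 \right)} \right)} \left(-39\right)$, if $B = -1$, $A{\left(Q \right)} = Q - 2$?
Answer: $-897$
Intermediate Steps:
$A{\left(Q \right)} = -2 + Q$ ($A{\left(Q \right)} = Q - 2 = -2 + Q$)
$N{\left(P \right)} = -1$
$a N{\left(A{\left(6 \right)} \right)} \left(-39\right) = \left(-23\right) \left(-1\right) \left(-39\right) = 23 \left(-39\right) = -897$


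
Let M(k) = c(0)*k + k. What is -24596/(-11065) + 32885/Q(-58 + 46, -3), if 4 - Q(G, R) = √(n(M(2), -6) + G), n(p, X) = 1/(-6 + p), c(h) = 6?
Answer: 11649405708/2467495 + 65770*I*√190/223 ≈ 4721.1 + 4065.4*I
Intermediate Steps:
M(k) = 7*k (M(k) = 6*k + k = 7*k)
Q(G, R) = 4 - √(⅛ + G) (Q(G, R) = 4 - √(1/(-6 + 7*2) + G) = 4 - √(1/(-6 + 14) + G) = 4 - √(1/8 + G) = 4 - √(⅛ + G))
-24596/(-11065) + 32885/Q(-58 + 46, -3) = -24596/(-11065) + 32885/(4 - √(2 + 16*(-58 + 46))/4) = -24596*(-1/11065) + 32885/(4 - √(2 + 16*(-12))/4) = 24596/11065 + 32885/(4 - √(2 - 192)/4) = 24596/11065 + 32885/(4 - I*√190/4)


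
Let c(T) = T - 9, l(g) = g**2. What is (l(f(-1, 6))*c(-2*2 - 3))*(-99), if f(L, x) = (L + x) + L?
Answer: 25344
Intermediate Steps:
f(L, x) = x + 2*L
c(T) = -9 + T
(l(f(-1, 6))*c(-2*2 - 3))*(-99) = ((6 + 2*(-1))**2*(-9 + (-2*2 - 3)))*(-99) = ((6 - 2)**2*(-9 + (-4 - 3)))*(-99) = (4**2*(-9 - 7))*(-99) = (16*(-16))*(-99) = -256*(-99) = 25344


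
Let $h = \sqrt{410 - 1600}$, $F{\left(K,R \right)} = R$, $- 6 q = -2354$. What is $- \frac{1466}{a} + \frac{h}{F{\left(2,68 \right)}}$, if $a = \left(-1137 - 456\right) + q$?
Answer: $\frac{2199}{1801} + \frac{i \sqrt{1190}}{68} \approx 1.221 + 0.5073 i$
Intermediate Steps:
$q = \frac{1177}{3}$ ($q = \left(- \frac{1}{6}\right) \left(-2354\right) = \frac{1177}{3} \approx 392.33$)
$h = i \sqrt{1190}$ ($h = \sqrt{-1190} = i \sqrt{1190} \approx 34.496 i$)
$a = - \frac{3602}{3}$ ($a = \left(-1137 - 456\right) + \frac{1177}{3} = -1593 + \frac{1177}{3} = - \frac{3602}{3} \approx -1200.7$)
$- \frac{1466}{a} + \frac{h}{F{\left(2,68 \right)}} = - \frac{1466}{- \frac{3602}{3}} + \frac{i \sqrt{1190}}{68} = \left(-1466\right) \left(- \frac{3}{3602}\right) + i \sqrt{1190} \cdot \frac{1}{68} = \frac{2199}{1801} + \frac{i \sqrt{1190}}{68}$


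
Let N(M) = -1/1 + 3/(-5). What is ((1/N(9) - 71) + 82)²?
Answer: 6889/64 ≈ 107.64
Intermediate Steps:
N(M) = -8/5 (N(M) = -1*1 + 3*(-⅕) = -1 - ⅗ = -8/5)
((1/N(9) - 71) + 82)² = ((1/(-8/5) - 71) + 82)² = ((-5/8 - 71) + 82)² = (-573/8 + 82)² = (83/8)² = 6889/64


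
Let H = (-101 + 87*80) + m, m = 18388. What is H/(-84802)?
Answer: -25247/84802 ≈ -0.29772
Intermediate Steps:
H = 25247 (H = (-101 + 87*80) + 18388 = (-101 + 6960) + 18388 = 6859 + 18388 = 25247)
H/(-84802) = 25247/(-84802) = 25247*(-1/84802) = -25247/84802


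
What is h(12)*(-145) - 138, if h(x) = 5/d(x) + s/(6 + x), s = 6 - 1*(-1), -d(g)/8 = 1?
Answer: -7471/72 ≈ -103.76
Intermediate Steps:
d(g) = -8 (d(g) = -8*1 = -8)
s = 7 (s = 6 + 1 = 7)
h(x) = -5/8 + 7/(6 + x) (h(x) = 5/(-8) + 7/(6 + x) = 5*(-⅛) + 7/(6 + x) = -5/8 + 7/(6 + x))
h(12)*(-145) - 138 = ((26 - 5*12)/(8*(6 + 12)))*(-145) - 138 = ((⅛)*(26 - 60)/18)*(-145) - 138 = ((⅛)*(1/18)*(-34))*(-145) - 138 = -17/72*(-145) - 138 = 2465/72 - 138 = -7471/72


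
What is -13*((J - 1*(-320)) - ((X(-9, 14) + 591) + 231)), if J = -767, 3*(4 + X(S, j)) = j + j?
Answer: 49699/3 ≈ 16566.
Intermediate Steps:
X(S, j) = -4 + 2*j/3 (X(S, j) = -4 + (j + j)/3 = -4 + (2*j)/3 = -4 + 2*j/3)
-13*((J - 1*(-320)) - ((X(-9, 14) + 591) + 231)) = -13*((-767 - 1*(-320)) - (((-4 + (2/3)*14) + 591) + 231)) = -13*((-767 + 320) - (((-4 + 28/3) + 591) + 231)) = -13*(-447 - ((16/3 + 591) + 231)) = -13*(-447 - (1789/3 + 231)) = -13*(-447 - 1*2482/3) = -13*(-447 - 2482/3) = -13*(-3823/3) = 49699/3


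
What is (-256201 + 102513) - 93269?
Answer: -246957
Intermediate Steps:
(-256201 + 102513) - 93269 = -153688 - 93269 = -246957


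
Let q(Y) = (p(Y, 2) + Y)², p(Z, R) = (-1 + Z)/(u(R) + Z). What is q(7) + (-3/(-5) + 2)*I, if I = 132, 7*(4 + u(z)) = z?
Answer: 1113809/2645 ≈ 421.10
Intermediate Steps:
u(z) = -4 + z/7
p(Z, R) = (-1 + Z)/(-4 + Z + R/7) (p(Z, R) = (-1 + Z)/((-4 + R/7) + Z) = (-1 + Z)/(-4 + Z + R/7))
q(Y) = (Y + 7*(-1 + Y)/(-26 + 7*Y))² (q(Y) = (7*(-1 + Y)/(-28 + 2 + 7*Y) + Y)² = (7*(-1 + Y)/(-26 + 7*Y) + Y)² = (Y + 7*(-1 + Y)/(-26 + 7*Y))²)
q(7) + (-3/(-5) + 2)*I = (-7 - 19*7 + 7*7²)²/(-26 + 7*7)² + (-3/(-5) + 2)*132 = (-7 - 133 + 7*49)²/(-26 + 49)² + (-3*(-⅕) + 2)*132 = (-7 - 133 + 343)²/23² + (⅗ + 2)*132 = (1/529)*203² + (13/5)*132 = (1/529)*41209 + 1716/5 = 41209/529 + 1716/5 = 1113809/2645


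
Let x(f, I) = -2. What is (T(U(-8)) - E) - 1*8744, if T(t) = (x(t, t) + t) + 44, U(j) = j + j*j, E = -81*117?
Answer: 831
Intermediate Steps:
E = -9477
U(j) = j + j**2
T(t) = 42 + t (T(t) = (-2 + t) + 44 = 42 + t)
(T(U(-8)) - E) - 1*8744 = ((42 - 8*(1 - 8)) - 1*(-9477)) - 1*8744 = ((42 - 8*(-7)) + 9477) - 8744 = ((42 + 56) + 9477) - 8744 = (98 + 9477) - 8744 = 9575 - 8744 = 831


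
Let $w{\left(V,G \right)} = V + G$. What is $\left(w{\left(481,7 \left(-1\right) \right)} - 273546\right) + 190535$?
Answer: $-82537$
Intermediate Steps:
$w{\left(V,G \right)} = G + V$
$\left(w{\left(481,7 \left(-1\right) \right)} - 273546\right) + 190535 = \left(\left(7 \left(-1\right) + 481\right) - 273546\right) + 190535 = \left(\left(-7 + 481\right) - 273546\right) + 190535 = \left(474 - 273546\right) + 190535 = -273072 + 190535 = -82537$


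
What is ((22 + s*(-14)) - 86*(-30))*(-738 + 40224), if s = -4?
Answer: 104953788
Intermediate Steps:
((22 + s*(-14)) - 86*(-30))*(-738 + 40224) = ((22 - 4*(-14)) - 86*(-30))*(-738 + 40224) = ((22 + 56) + 2580)*39486 = (78 + 2580)*39486 = 2658*39486 = 104953788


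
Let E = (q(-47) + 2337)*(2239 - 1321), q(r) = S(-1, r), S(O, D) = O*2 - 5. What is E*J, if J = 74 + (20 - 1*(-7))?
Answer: 216032940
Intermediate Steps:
S(O, D) = -5 + 2*O (S(O, D) = 2*O - 5 = -5 + 2*O)
q(r) = -7 (q(r) = -5 + 2*(-1) = -5 - 2 = -7)
J = 101 (J = 74 + (20 + 7) = 74 + 27 = 101)
E = 2138940 (E = (-7 + 2337)*(2239 - 1321) = 2330*918 = 2138940)
E*J = 2138940*101 = 216032940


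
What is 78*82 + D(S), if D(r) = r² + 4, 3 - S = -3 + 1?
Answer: 6425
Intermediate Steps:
S = 5 (S = 3 - (-3 + 1) = 3 - 1*(-2) = 3 + 2 = 5)
D(r) = 4 + r²
78*82 + D(S) = 78*82 + (4 + 5²) = 6396 + (4 + 25) = 6396 + 29 = 6425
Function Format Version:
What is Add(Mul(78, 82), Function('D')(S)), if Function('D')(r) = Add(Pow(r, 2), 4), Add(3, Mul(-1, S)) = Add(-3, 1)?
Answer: 6425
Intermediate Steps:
S = 5 (S = Add(3, Mul(-1, Add(-3, 1))) = Add(3, Mul(-1, -2)) = Add(3, 2) = 5)
Function('D')(r) = Add(4, Pow(r, 2))
Add(Mul(78, 82), Function('D')(S)) = Add(Mul(78, 82), Add(4, Pow(5, 2))) = Add(6396, Add(4, 25)) = Add(6396, 29) = 6425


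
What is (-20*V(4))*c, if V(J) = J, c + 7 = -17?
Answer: 1920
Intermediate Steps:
c = -24 (c = -7 - 17 = -24)
(-20*V(4))*c = -20*4*(-24) = -80*(-24) = 1920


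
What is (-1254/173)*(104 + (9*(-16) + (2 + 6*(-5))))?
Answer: 85272/173 ≈ 492.90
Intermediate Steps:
(-1254/173)*(104 + (9*(-16) + (2 + 6*(-5)))) = (-1254*1/173)*(104 + (-144 + (2 - 30))) = -1254*(104 + (-144 - 28))/173 = -1254*(104 - 172)/173 = -1254/173*(-68) = 85272/173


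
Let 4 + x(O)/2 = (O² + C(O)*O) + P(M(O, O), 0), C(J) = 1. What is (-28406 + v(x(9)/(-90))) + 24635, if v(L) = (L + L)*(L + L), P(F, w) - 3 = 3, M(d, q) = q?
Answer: -7602419/2025 ≈ -3754.3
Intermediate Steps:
P(F, w) = 6 (P(F, w) = 3 + 3 = 6)
x(O) = 4 + 2*O + 2*O² (x(O) = -8 + 2*((O² + 1*O) + 6) = -8 + 2*((O² + O) + 6) = -8 + 2*((O + O²) + 6) = -8 + 2*(6 + O + O²) = -8 + (12 + 2*O + 2*O²) = 4 + 2*O + 2*O²)
v(L) = 4*L² (v(L) = (2*L)*(2*L) = 4*L²)
(-28406 + v(x(9)/(-90))) + 24635 = (-28406 + 4*((4 + 2*9 + 2*9²)/(-90))²) + 24635 = (-28406 + 4*((4 + 18 + 2*81)*(-1/90))²) + 24635 = (-28406 + 4*((4 + 18 + 162)*(-1/90))²) + 24635 = (-28406 + 4*(184*(-1/90))²) + 24635 = (-28406 + 4*(-92/45)²) + 24635 = (-28406 + 4*(8464/2025)) + 24635 = (-28406 + 33856/2025) + 24635 = -57488294/2025 + 24635 = -7602419/2025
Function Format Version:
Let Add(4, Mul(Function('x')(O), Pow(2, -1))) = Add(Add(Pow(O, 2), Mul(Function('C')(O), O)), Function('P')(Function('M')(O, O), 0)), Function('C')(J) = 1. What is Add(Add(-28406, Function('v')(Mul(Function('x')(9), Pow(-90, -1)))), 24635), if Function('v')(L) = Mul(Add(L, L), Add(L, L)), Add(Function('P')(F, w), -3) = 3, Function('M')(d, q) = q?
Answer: Rational(-7602419, 2025) ≈ -3754.3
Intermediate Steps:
Function('P')(F, w) = 6 (Function('P')(F, w) = Add(3, 3) = 6)
Function('x')(O) = Add(4, Mul(2, O), Mul(2, Pow(O, 2))) (Function('x')(O) = Add(-8, Mul(2, Add(Add(Pow(O, 2), Mul(1, O)), 6))) = Add(-8, Mul(2, Add(Add(Pow(O, 2), O), 6))) = Add(-8, Mul(2, Add(Add(O, Pow(O, 2)), 6))) = Add(-8, Mul(2, Add(6, O, Pow(O, 2)))) = Add(-8, Add(12, Mul(2, O), Mul(2, Pow(O, 2)))) = Add(4, Mul(2, O), Mul(2, Pow(O, 2))))
Function('v')(L) = Mul(4, Pow(L, 2)) (Function('v')(L) = Mul(Mul(2, L), Mul(2, L)) = Mul(4, Pow(L, 2)))
Add(Add(-28406, Function('v')(Mul(Function('x')(9), Pow(-90, -1)))), 24635) = Add(Add(-28406, Mul(4, Pow(Mul(Add(4, Mul(2, 9), Mul(2, Pow(9, 2))), Pow(-90, -1)), 2))), 24635) = Add(Add(-28406, Mul(4, Pow(Mul(Add(4, 18, Mul(2, 81)), Rational(-1, 90)), 2))), 24635) = Add(Add(-28406, Mul(4, Pow(Mul(Add(4, 18, 162), Rational(-1, 90)), 2))), 24635) = Add(Add(-28406, Mul(4, Pow(Mul(184, Rational(-1, 90)), 2))), 24635) = Add(Add(-28406, Mul(4, Pow(Rational(-92, 45), 2))), 24635) = Add(Add(-28406, Mul(4, Rational(8464, 2025))), 24635) = Add(Add(-28406, Rational(33856, 2025)), 24635) = Add(Rational(-57488294, 2025), 24635) = Rational(-7602419, 2025)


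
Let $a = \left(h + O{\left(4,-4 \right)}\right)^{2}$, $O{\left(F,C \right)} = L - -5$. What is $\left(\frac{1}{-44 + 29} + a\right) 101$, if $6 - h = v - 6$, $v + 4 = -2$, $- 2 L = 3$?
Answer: $\frac{2800831}{60} \approx 46681.0$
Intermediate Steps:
$L = - \frac{3}{2}$ ($L = \left(- \frac{1}{2}\right) 3 = - \frac{3}{2} \approx -1.5$)
$O{\left(F,C \right)} = \frac{7}{2}$ ($O{\left(F,C \right)} = - \frac{3}{2} - -5 = - \frac{3}{2} + 5 = \frac{7}{2}$)
$v = -6$ ($v = -4 - 2 = -6$)
$h = 18$ ($h = 6 - \left(-6 - 6\right) = 6 - -12 = 6 + 12 = 18$)
$a = \frac{1849}{4}$ ($a = \left(18 + \frac{7}{2}\right)^{2} = \left(\frac{43}{2}\right)^{2} = \frac{1849}{4} \approx 462.25$)
$\left(\frac{1}{-44 + 29} + a\right) 101 = \left(\frac{1}{-44 + 29} + \frac{1849}{4}\right) 101 = \left(\frac{1}{-15} + \frac{1849}{4}\right) 101 = \left(- \frac{1}{15} + \frac{1849}{4}\right) 101 = \frac{27731}{60} \cdot 101 = \frac{2800831}{60}$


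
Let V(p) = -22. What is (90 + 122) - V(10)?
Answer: 234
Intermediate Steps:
(90 + 122) - V(10) = (90 + 122) - 1*(-22) = 212 + 22 = 234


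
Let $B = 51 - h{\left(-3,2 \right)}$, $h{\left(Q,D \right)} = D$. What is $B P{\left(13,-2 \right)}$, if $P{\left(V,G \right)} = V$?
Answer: $637$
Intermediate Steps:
$B = 49$ ($B = 51 - 2 = 49$)
$B P{\left(13,-2 \right)} = 49 \cdot 13 = 637$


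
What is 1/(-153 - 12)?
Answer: -1/165 ≈ -0.0060606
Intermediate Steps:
1/(-153 - 12) = 1/(-165) = -1/165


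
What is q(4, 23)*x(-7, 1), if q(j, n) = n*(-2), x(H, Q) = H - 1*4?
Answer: 506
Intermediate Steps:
x(H, Q) = -4 + H (x(H, Q) = H - 4 = -4 + H)
q(j, n) = -2*n
q(4, 23)*x(-7, 1) = (-2*23)*(-4 - 7) = -46*(-11) = 506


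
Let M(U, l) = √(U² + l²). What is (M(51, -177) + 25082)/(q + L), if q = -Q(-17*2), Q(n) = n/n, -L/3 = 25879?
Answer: -12541/38819 - 3*√3770/77638 ≈ -0.32544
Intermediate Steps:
L = -77637 (L = -3*25879 = -77637)
Q(n) = 1
q = -1 (q = -1*1 = -1)
(M(51, -177) + 25082)/(q + L) = (√(51² + (-177)²) + 25082)/(-1 - 77637) = (√(2601 + 31329) + 25082)/(-77638) = (√33930 + 25082)*(-1/77638) = (3*√3770 + 25082)*(-1/77638) = (25082 + 3*√3770)*(-1/77638) = -12541/38819 - 3*√3770/77638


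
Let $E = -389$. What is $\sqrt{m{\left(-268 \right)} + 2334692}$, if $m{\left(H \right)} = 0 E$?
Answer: $2 \sqrt{583673} \approx 1528.0$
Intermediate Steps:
$m{\left(H \right)} = 0$ ($m{\left(H \right)} = 0 \left(-389\right) = 0$)
$\sqrt{m{\left(-268 \right)} + 2334692} = \sqrt{0 + 2334692} = \sqrt{2334692} = 2 \sqrt{583673}$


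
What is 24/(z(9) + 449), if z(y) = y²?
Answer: 12/265 ≈ 0.045283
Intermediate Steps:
24/(z(9) + 449) = 24/(9² + 449) = 24/(81 + 449) = 24/530 = 24*(1/530) = 12/265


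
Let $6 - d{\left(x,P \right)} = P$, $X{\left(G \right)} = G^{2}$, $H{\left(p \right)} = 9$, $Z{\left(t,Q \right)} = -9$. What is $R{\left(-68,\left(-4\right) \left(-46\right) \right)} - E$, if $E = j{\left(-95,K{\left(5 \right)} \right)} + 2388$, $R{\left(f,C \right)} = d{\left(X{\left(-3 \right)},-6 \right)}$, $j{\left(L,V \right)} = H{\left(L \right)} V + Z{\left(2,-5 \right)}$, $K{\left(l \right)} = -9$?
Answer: $-2286$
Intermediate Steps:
$j{\left(L,V \right)} = -9 + 9 V$ ($j{\left(L,V \right)} = 9 V - 9 = -9 + 9 V$)
$d{\left(x,P \right)} = 6 - P$
$R{\left(f,C \right)} = 12$ ($R{\left(f,C \right)} = 6 - -6 = 6 + 6 = 12$)
$E = 2298$ ($E = \left(-9 + 9 \left(-9\right)\right) + 2388 = \left(-9 - 81\right) + 2388 = -90 + 2388 = 2298$)
$R{\left(-68,\left(-4\right) \left(-46\right) \right)} - E = 12 - 2298 = -2286$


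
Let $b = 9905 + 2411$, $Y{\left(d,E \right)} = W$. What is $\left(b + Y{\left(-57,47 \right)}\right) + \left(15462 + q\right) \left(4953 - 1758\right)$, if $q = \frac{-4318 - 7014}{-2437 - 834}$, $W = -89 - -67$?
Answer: $\frac{161667384804}{3271} \approx 4.9424 \cdot 10^{7}$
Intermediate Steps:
$W = -22$ ($W = -89 + 67 = -22$)
$Y{\left(d,E \right)} = -22$
$b = 12316$
$q = \frac{11332}{3271}$ ($q = - \frac{11332}{-3271} = \left(-11332\right) \left(- \frac{1}{3271}\right) = \frac{11332}{3271} \approx 3.4644$)
$\left(b + Y{\left(-57,47 \right)}\right) + \left(15462 + q\right) \left(4953 - 1758\right) = \left(12316 - 22\right) + \left(15462 + \frac{11332}{3271}\right) \left(4953 - 1758\right) = 12294 + \frac{50587534}{3271} \cdot 3195 = 12294 + \frac{161627171130}{3271} = \frac{161667384804}{3271}$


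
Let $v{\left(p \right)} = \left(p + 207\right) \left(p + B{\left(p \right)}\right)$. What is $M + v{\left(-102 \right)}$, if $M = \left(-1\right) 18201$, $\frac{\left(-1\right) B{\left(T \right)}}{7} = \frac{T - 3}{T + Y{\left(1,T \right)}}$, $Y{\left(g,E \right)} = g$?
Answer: $- \frac{2997186}{101} \approx -29675.0$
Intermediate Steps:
$B{\left(T \right)} = - \frac{7 \left(-3 + T\right)}{1 + T}$ ($B{\left(T \right)} = - 7 \frac{T - 3}{T + 1} = - 7 \frac{-3 + T}{1 + T} = - \frac{7 \left(-3 + T\right)}{1 + T}$)
$M = -18201$
$v{\left(p \right)} = \left(207 + p\right) \left(p + \frac{7 \left(3 - p\right)}{1 + p}\right)$ ($v{\left(p \right)} = \left(p + 207\right) \left(p + \frac{7 \left(3 - p\right)}{1 + p}\right) = \left(207 + p\right) \left(p + \frac{7 \left(3 - p\right)}{1 + p}\right)$)
$M + v{\left(-102 \right)} = -18201 + \frac{4347 + \left(-102\right)^{3} - -124542 + 201 \left(-102\right)^{2}}{1 - 102} = -18201 + \frac{4347 - 1061208 + 124542 + 201 \cdot 10404}{-101} = -18201 - \frac{4347 - 1061208 + 124542 + 2091204}{101} = -18201 - \frac{1158885}{101} = - \frac{2997186}{101}$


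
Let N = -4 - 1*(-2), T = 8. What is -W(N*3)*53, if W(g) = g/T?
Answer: 159/4 ≈ 39.750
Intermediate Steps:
N = -2 (N = -4 + 2 = -2)
W(g) = g/8
-W(N*3)*53 = -(-2*3)/8*53 = -(-6)/8*53 = -1*(-¾)*53 = (¾)*53 = 159/4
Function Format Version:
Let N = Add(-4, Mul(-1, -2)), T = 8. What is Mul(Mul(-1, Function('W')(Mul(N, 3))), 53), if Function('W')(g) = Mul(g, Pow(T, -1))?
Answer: Rational(159, 4) ≈ 39.750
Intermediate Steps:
N = -2 (N = Add(-4, 2) = -2)
Function('W')(g) = Mul(Rational(1, 8), g) (Function('W')(g) = Mul(g, Pow(8, -1)) = Mul(g, Rational(1, 8)) = Mul(Rational(1, 8), g))
Mul(Mul(-1, Function('W')(Mul(N, 3))), 53) = Mul(Mul(-1, Mul(Rational(1, 8), Mul(-2, 3))), 53) = Mul(Mul(-1, Mul(Rational(1, 8), -6)), 53) = Mul(Mul(-1, Rational(-3, 4)), 53) = Mul(Rational(3, 4), 53) = Rational(159, 4)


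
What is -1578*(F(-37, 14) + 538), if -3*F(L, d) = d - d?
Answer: -848964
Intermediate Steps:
F(L, d) = 0 (F(L, d) = -(d - d)/3 = -⅓*0 = 0)
-1578*(F(-37, 14) + 538) = -1578*(0 + 538) = -1578*538 = -848964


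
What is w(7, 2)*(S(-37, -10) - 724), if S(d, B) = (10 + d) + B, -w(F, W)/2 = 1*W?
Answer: 3044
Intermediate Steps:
w(F, W) = -2*W
S(d, B) = 10 + B + d
w(7, 2)*(S(-37, -10) - 724) = (-2*2)*((10 - 10 - 37) - 724) = -4*(-37 - 724) = -4*(-761) = 3044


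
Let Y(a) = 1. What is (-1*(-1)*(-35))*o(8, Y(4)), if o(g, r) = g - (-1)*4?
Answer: -420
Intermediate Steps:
o(g, r) = 4 + g (o(g, r) = g - 1*(-4) = g + 4 = 4 + g)
(-1*(-1)*(-35))*o(8, Y(4)) = (-1*(-1)*(-35))*(4 + 8) = (1*(-35))*12 = -35*12 = -420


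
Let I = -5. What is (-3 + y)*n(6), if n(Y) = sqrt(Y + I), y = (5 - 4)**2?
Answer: -2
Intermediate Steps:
y = 1 (y = 1**2 = 1)
n(Y) = sqrt(-5 + Y) (n(Y) = sqrt(Y - 5) = sqrt(-5 + Y))
(-3 + y)*n(6) = (-3 + 1)*sqrt(-5 + 6) = -2*sqrt(1) = -2*1 = -2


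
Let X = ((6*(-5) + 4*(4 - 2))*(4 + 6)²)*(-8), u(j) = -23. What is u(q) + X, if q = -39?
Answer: 17577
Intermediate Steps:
X = 17600 (X = ((-30 + 4*2)*10²)*(-8) = ((-30 + 8)*100)*(-8) = -22*100*(-8) = -2200*(-8) = 17600)
u(q) + X = -23 + 17600 = 17577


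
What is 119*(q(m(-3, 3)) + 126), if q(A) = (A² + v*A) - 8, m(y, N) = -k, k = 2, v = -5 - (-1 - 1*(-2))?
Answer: 15946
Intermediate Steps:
v = -6 (v = -5 - (-1 + 2) = -5 - 1*1 = -5 - 1 = -6)
m(y, N) = -2 (m(y, N) = -1*2 = -2)
q(A) = -8 + A² - 6*A (q(A) = (A² - 6*A) - 8 = -8 + A² - 6*A)
119*(q(m(-3, 3)) + 126) = 119*((-8 + (-2)² - 6*(-2)) + 126) = 119*((-8 + 4 + 12) + 126) = 119*(8 + 126) = 119*134 = 15946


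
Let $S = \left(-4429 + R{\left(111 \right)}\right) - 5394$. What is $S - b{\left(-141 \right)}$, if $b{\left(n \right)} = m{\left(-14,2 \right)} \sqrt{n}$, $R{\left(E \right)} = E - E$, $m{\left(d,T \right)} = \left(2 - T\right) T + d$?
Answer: $-9823 + 14 i \sqrt{141} \approx -9823.0 + 166.24 i$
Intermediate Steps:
$m{\left(d,T \right)} = d + T \left(2 - T\right)$ ($m{\left(d,T \right)} = T \left(2 - T\right) + d = d + T \left(2 - T\right)$)
$R{\left(E \right)} = 0$
$b{\left(n \right)} = - 14 \sqrt{n}$ ($b{\left(n \right)} = \left(-14 - 2^{2} + 2 \cdot 2\right) \sqrt{n} = \left(-14 - 4 + 4\right) \sqrt{n} = - 14 \sqrt{n}$)
$S = -9823$ ($S = \left(-4429 + 0\right) - 5394 = -4429 - 5394 = -9823$)
$S - b{\left(-141 \right)} = -9823 - - 14 \sqrt{-141} = -9823 - - 14 i \sqrt{141} = -9823 + 14 i \sqrt{141}$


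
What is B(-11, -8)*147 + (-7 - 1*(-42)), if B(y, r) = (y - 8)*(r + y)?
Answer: 53102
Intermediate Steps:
B(y, r) = (-8 + y)*(r + y)
B(-11, -8)*147 + (-7 - 1*(-42)) = ((-11)² - 8*(-8) - 8*(-11) - 8*(-11))*147 + (-7 - 1*(-42)) = (121 + 64 + 88 + 88)*147 + (-7 + 42) = 361*147 + 35 = 53067 + 35 = 53102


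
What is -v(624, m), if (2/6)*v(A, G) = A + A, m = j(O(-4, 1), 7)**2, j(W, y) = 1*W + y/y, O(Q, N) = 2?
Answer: -3744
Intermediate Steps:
j(W, y) = 1 + W (j(W, y) = W + 1 = 1 + W)
m = 9 (m = (1 + 2)**2 = 3**2 = 9)
v(A, G) = 6*A (v(A, G) = 3*(A + A) = 3*(2*A) = 6*A)
-v(624, m) = -6*624 = -1*3744 = -3744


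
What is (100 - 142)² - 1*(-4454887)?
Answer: 4456651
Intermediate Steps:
(100 - 142)² - 1*(-4454887) = (-42)² + 4454887 = 1764 + 4454887 = 4456651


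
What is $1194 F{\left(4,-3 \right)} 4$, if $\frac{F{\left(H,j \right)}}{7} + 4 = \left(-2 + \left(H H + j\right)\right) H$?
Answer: $1337280$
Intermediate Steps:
$F{\left(H,j \right)} = -28 + 7 H \left(-2 + j + H^{2}\right)$ ($F{\left(H,j \right)} = -28 + 7 \left(-2 + \left(H H + j\right)\right) H = -28 + 7 \left(-2 + \left(H^{2} + j\right)\right) H = -28 + 7 \left(-2 + \left(j + H^{2}\right)\right) H = -28 + 7 \left(-2 + j + H^{2}\right) H = -28 + 7 H \left(-2 + j + H^{2}\right)$)
$1194 F{\left(4,-3 \right)} 4 = 1194 \left(-28 - 56 + 7 \cdot 4^{3} + 7 \cdot 4 \left(-3\right)\right) 4 = 1194 \left(-28 - 56 + 7 \cdot 64 - 84\right) 4 = 1194 \left(-28 - 56 + 448 - 84\right) 4 = 1194 \cdot 280 \cdot 4 = 1194 \cdot 1120 = 1337280$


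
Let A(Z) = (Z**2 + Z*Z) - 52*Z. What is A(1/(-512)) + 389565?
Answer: 51061076993/131072 ≈ 3.8957e+5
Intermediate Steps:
A(Z) = -52*Z + 2*Z**2 (A(Z) = (Z**2 + Z**2) - 52*Z = 2*Z**2 - 52*Z = -52*Z + 2*Z**2)
A(1/(-512)) + 389565 = 2*(-26 + 1/(-512))/(-512) + 389565 = 2*(-1/512)*(-26 - 1/512) + 389565 = 2*(-1/512)*(-13313/512) + 389565 = 13313/131072 + 389565 = 51061076993/131072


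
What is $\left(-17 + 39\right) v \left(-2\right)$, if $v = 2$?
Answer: $-88$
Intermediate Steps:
$\left(-17 + 39\right) v \left(-2\right) = \left(-17 + 39\right) 2 \left(-2\right) = 22 \left(-4\right) = -88$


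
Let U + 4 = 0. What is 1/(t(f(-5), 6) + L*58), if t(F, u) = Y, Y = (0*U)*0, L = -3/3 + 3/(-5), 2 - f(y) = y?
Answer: -5/464 ≈ -0.010776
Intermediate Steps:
U = -4 (U = -4 + 0 = -4)
f(y) = 2 - y
L = -8/5 (L = -3*⅓ + 3*(-⅕) = -1 - ⅗ = -8/5 ≈ -1.6000)
Y = 0 (Y = (0*(-4))*0 = 0*0 = 0)
t(F, u) = 0
1/(t(f(-5), 6) + L*58) = 1/(0 - 8/5*58) = 1/(0 - 464/5) = 1/(-464/5) = -5/464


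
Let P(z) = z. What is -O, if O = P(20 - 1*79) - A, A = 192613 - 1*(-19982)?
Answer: 212654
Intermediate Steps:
A = 212595 (A = 192613 + 19982 = 212595)
O = -212654 (O = (20 - 1*79) - 1*212595 = (20 - 79) - 212595 = -59 - 212595 = -212654)
-O = -1*(-212654) = 212654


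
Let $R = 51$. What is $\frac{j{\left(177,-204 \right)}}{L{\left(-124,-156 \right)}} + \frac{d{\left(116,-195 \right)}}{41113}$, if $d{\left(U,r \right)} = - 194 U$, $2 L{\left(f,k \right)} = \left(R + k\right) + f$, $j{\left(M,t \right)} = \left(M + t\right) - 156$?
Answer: $\frac{9893942}{9414877} \approx 1.0509$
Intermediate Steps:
$j{\left(M,t \right)} = -156 + M + t$
$L{\left(f,k \right)} = \frac{51}{2} + \frac{f}{2} + \frac{k}{2}$ ($L{\left(f,k \right)} = \frac{\left(51 + k\right) + f}{2} = \frac{51 + f + k}{2} = \frac{51}{2} + \frac{f}{2} + \frac{k}{2}$)
$\frac{j{\left(177,-204 \right)}}{L{\left(-124,-156 \right)}} + \frac{d{\left(116,-195 \right)}}{41113} = \frac{-156 + 177 - 204}{\frac{51}{2} + \frac{1}{2} \left(-124\right) + \frac{1}{2} \left(-156\right)} + \frac{\left(-194\right) 116}{41113} = - \frac{183}{\frac{51}{2} - 62 - 78} - \frac{22504}{41113} = - \frac{183}{- \frac{229}{2}} - \frac{22504}{41113} = \left(-183\right) \left(- \frac{2}{229}\right) - \frac{22504}{41113} = \frac{366}{229} - \frac{22504}{41113} = \frac{9893942}{9414877}$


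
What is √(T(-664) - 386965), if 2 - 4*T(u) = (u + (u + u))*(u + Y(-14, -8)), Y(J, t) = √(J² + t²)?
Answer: √(-2870546 + 3984*√65)/2 ≈ 842.38*I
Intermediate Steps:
T(u) = ½ - 3*u*(u + 2*√65)/4 (T(u) = ½ - (u + (u + u))*(u + √((-14)² + (-8)²))/4 = ½ - (u + 2*u)*(u + √(196 + 64))/4 = ½ - 3*u*(u + √260)/4 = ½ - 3*u*(u + 2*√65)/4)
√(T(-664) - 386965) = √((½ - ¾*(-664)² - 3/2*(-664)*√65) - 386965) = √((½ - ¾*440896 + 996*√65) - 386965) = √((½ - 330672 + 996*√65) - 386965) = √((-661343/2 + 996*√65) - 386965) = √(-1435273/2 + 996*√65)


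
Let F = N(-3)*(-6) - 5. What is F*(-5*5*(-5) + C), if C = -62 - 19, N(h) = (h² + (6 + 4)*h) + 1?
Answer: 5060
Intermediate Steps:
N(h) = 1 + h² + 10*h (N(h) = (h² + 10*h) + 1 = 1 + h² + 10*h)
F = 115 (F = (1 + (-3)² + 10*(-3))*(-6) - 5 = (1 + 9 - 30)*(-6) - 5 = -20*(-6) - 5 = 120 - 5 = 115)
C = -81
F*(-5*5*(-5) + C) = 115*(-5*5*(-5) - 81) = 115*(-25*(-5) - 81) = 115*(125 - 81) = 115*44 = 5060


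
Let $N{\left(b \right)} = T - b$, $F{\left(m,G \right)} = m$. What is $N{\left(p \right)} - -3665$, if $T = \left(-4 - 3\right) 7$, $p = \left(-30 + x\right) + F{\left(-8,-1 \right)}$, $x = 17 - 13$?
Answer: $3650$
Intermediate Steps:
$x = 4$
$p = -34$ ($p = \left(-30 + 4\right) - 8 = -26 - 8 = -34$)
$T = -49$ ($T = \left(-7\right) 7 = -49$)
$N{\left(b \right)} = -49 - b$
$N{\left(p \right)} - -3665 = \left(-49 - -34\right) - -3665 = \left(-49 + 34\right) + 3665 = -15 + 3665 = 3650$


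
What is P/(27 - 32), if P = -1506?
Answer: 1506/5 ≈ 301.20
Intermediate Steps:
P/(27 - 32) = -1506/(27 - 32) = -1506/(-5) = -1506*(-⅕) = 1506/5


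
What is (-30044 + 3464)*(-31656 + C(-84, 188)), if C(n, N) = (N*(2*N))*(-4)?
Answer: 8356964640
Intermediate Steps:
C(n, N) = -8*N² (C(n, N) = (2*N²)*(-4) = -8*N²)
(-30044 + 3464)*(-31656 + C(-84, 188)) = (-30044 + 3464)*(-31656 - 8*188²) = -26580*(-31656 - 8*35344) = -26580*(-31656 - 282752) = -26580*(-314408) = 8356964640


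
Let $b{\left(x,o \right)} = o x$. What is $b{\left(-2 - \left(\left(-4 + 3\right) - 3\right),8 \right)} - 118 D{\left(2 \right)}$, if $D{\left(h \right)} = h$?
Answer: $-220$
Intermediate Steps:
$b{\left(-2 - \left(\left(-4 + 3\right) - 3\right),8 \right)} - 118 D{\left(2 \right)} = 8 \left(-2 - \left(\left(-4 + 3\right) - 3\right)\right) - 236 = 8 \left(-2 - \left(-1 - 3\right)\right) - 236 = 8 \left(-2 - -4\right) - 236 = 8 \left(-2 + 4\right) - 236 = 8 \cdot 2 - 236 = 16 - 236 = -220$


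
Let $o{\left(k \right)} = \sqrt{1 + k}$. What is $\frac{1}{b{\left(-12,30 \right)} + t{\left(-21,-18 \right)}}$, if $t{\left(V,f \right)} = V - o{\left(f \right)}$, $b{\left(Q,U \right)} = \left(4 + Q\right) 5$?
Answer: $\frac{i}{\sqrt{17} - 61 i} \approx -0.016319 + 0.001103 i$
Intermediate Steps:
$b{\left(Q,U \right)} = 20 + 5 Q$
$t{\left(V,f \right)} = V - \sqrt{1 + f}$
$\frac{1}{b{\left(-12,30 \right)} + t{\left(-21,-18 \right)}} = \frac{1}{\left(20 + 5 \left(-12\right)\right) - \left(21 + \sqrt{1 - 18}\right)} = \frac{1}{\left(20 - 60\right) - \left(21 + \sqrt{-17}\right)} = \frac{1}{-40 - \left(21 + i \sqrt{17}\right)} = \frac{1}{-61 - i \sqrt{17}}$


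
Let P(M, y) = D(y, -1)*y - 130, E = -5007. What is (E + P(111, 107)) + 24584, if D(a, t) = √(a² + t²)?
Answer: 19447 + 535*√458 ≈ 30897.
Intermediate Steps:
P(M, y) = -130 + y*√(1 + y²) (P(M, y) = √(y² + (-1)²)*y - 130 = √(y² + 1)*y - 130 = √(1 + y²)*y - 130 = y*√(1 + y²) - 130 = -130 + y*√(1 + y²))
(E + P(111, 107)) + 24584 = (-5007 + (-130 + 107*√(1 + 107²))) + 24584 = (-5007 + (-130 + 107*√(1 + 11449))) + 24584 = (-5007 + (-130 + 107*√11450)) + 24584 = (-5007 + (-130 + 107*(5*√458))) + 24584 = (-5007 + (-130 + 535*√458)) + 24584 = (-5137 + 535*√458) + 24584 = 19447 + 535*√458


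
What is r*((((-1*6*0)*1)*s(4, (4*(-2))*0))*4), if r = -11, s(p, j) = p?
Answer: 0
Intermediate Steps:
r*((((-1*6*0)*1)*s(4, (4*(-2))*0))*4) = -11*((-1*6*0)*1)*4*4 = -11*(-6*0*1)*4*4 = -11*(0*1)*4*4 = -11*0*4*4 = -0*4 = -11*0 = 0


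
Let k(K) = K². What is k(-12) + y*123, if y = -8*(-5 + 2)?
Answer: 3096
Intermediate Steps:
y = 24 (y = -8*(-3) = 24)
k(-12) + y*123 = (-12)² + 24*123 = 144 + 2952 = 3096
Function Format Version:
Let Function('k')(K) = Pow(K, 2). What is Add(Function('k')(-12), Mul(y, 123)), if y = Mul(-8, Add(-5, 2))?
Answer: 3096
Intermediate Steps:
y = 24 (y = Mul(-8, -3) = 24)
Add(Function('k')(-12), Mul(y, 123)) = Add(Pow(-12, 2), Mul(24, 123)) = Add(144, 2952) = 3096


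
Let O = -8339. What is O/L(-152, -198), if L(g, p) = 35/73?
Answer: -608747/35 ≈ -17393.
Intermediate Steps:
L(g, p) = 35/73 (L(g, p) = 35*(1/73) = 35/73)
O/L(-152, -198) = -8339/35/73 = -8339*73/35 = -608747/35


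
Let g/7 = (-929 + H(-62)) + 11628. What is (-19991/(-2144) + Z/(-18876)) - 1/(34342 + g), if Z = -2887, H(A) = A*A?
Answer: 4351352042629/459143901216 ≈ 9.4771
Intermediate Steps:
H(A) = A²
g = 101801 (g = 7*((-929 + (-62)²) + 11628) = 7*((-929 + 3844) + 11628) = 7*(2915 + 11628) = 7*14543 = 101801)
(-19991/(-2144) + Z/(-18876)) - 1/(34342 + g) = (-19991/(-2144) - 2887/(-18876)) - 1/(34342 + 101801) = (-19991*(-1/2144) - 2887*(-1/18876)) - 1/136143 = (19991/2144 + 2887/18876) - 1*1/136143 = 95884961/10117536 - 1/136143 = 4351352042629/459143901216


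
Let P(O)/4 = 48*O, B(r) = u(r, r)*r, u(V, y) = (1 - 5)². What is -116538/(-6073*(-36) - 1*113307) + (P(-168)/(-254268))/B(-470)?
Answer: -9211109718/8324396305 ≈ -1.1065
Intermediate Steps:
u(V, y) = 16 (u(V, y) = (-4)² = 16)
B(r) = 16*r
P(O) = 192*O (P(O) = 4*(48*O) = 192*O)
-116538/(-6073*(-36) - 1*113307) + (P(-168)/(-254268))/B(-470) = -116538/(-6073*(-36) - 1*113307) + ((192*(-168))/(-254268))/((16*(-470))) = -116538/(218628 - 113307) - 32256*(-1/254268)/(-7520) = -116538/105321 + (128/1009)*(-1/7520) = -116538*1/105321 - 4/237115 = -38846/35107 - 4/237115 = -9211109718/8324396305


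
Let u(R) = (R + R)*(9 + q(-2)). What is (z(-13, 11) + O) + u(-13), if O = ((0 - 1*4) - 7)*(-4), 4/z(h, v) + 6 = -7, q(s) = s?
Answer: -1798/13 ≈ -138.31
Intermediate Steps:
u(R) = 14*R (u(R) = (R + R)*(9 - 2) = (2*R)*7 = 14*R)
z(h, v) = -4/13 (z(h, v) = 4/(-6 - 7) = 4/(-13) = 4*(-1/13) = -4/13)
O = 44 (O = ((0 - 4) - 7)*(-4) = (-4 - 7)*(-4) = -11*(-4) = 44)
(z(-13, 11) + O) + u(-13) = (-4/13 + 44) + 14*(-13) = 568/13 - 182 = -1798/13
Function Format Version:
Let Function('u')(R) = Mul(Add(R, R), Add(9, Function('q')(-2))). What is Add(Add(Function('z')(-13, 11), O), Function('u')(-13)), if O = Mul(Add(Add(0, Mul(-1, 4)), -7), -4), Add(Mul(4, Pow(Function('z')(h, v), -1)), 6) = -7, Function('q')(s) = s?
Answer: Rational(-1798, 13) ≈ -138.31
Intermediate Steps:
Function('u')(R) = Mul(14, R) (Function('u')(R) = Mul(Add(R, R), Add(9, -2)) = Mul(Mul(2, R), 7) = Mul(14, R))
Function('z')(h, v) = Rational(-4, 13) (Function('z')(h, v) = Mul(4, Pow(Add(-6, -7), -1)) = Mul(4, Pow(-13, -1)) = Mul(4, Rational(-1, 13)) = Rational(-4, 13))
O = 44 (O = Mul(Add(Add(0, -4), -7), -4) = Mul(Add(-4, -7), -4) = Mul(-11, -4) = 44)
Add(Add(Function('z')(-13, 11), O), Function('u')(-13)) = Add(Add(Rational(-4, 13), 44), Mul(14, -13)) = Add(Rational(568, 13), -182) = Rational(-1798, 13)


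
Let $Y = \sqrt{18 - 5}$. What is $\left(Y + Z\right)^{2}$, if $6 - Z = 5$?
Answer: $\left(1 + \sqrt{13}\right)^{2} \approx 21.211$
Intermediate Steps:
$Z = 1$ ($Z = 6 - 5 = 1$)
$Y = \sqrt{13} \approx 3.6056$
$\left(Y + Z\right)^{2} = \left(\sqrt{13} + 1\right)^{2} = \left(1 + \sqrt{13}\right)^{2}$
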